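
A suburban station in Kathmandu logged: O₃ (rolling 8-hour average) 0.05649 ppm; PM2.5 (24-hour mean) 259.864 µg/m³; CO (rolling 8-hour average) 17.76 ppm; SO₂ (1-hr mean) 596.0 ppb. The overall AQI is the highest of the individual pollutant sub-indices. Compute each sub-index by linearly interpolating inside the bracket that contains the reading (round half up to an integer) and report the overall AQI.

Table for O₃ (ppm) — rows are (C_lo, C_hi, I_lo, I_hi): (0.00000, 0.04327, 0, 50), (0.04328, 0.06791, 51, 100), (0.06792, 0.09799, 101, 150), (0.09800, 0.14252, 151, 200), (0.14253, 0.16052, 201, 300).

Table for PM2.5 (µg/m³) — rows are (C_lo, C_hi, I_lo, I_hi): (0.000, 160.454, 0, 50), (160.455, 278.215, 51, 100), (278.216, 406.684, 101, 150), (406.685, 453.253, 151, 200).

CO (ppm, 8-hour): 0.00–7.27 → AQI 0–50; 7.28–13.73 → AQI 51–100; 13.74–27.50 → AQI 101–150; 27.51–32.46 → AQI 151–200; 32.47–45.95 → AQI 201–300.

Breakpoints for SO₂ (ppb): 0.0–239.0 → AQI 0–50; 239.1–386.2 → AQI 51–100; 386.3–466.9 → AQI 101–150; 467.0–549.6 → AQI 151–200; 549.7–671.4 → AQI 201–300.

239

O₃: 0.05649 ∈ [0.04328, 0.06791] ↔ index [51, 100].
51 + (0.05649−0.04328)·(100−51)/(0.06791−0.04328) = 51 + 0.01321·49/0.02463 ≈ 77.28, so AQI = 77.
PM2.5 259.864: bracket 160.455–278.215 → index 51–100; slope 49/117.760, offset 99.409.
AQI = 51 + 49/117.760·99.409 ≈ 92.36 ⇒ 92.
CO: row 13.74–27.50 (AQI 101–150). (150−101)·(17.76−13.74)/(27.50−13.74) + 101 = 49·4.02/13.76 + 101 ≈ 115.32 → 115.
SO₂ 596.0: bracket 549.7–671.4 → index 201–300; slope 99/121.7, offset 46.3.
AQI = 201 + 99/121.7·46.3 ≈ 238.66 ⇒ 239.
Sub-indices: O₃→77, PM2.5→92, CO→115, SO₂→239. Overall AQI = max = 239; dominant pollutant is SO₂.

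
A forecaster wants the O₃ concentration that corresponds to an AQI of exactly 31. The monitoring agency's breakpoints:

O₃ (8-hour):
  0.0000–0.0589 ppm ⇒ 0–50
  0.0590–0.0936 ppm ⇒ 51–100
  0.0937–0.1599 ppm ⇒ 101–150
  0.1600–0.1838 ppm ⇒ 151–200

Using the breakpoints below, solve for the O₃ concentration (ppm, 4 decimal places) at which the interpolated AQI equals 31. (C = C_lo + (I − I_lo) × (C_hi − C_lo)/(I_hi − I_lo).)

AQI 31 lies in the 0–50 band, which corresponds to 0.0000–0.0589 ppm.
C = 0.0000 + (31−0)×(0.0589−0.0000)/(50−0) = 0.0000 + 31×0.0589/50 ≈ 0.036518 ppm → 0.0365 ppm to 4 dp.

0.0365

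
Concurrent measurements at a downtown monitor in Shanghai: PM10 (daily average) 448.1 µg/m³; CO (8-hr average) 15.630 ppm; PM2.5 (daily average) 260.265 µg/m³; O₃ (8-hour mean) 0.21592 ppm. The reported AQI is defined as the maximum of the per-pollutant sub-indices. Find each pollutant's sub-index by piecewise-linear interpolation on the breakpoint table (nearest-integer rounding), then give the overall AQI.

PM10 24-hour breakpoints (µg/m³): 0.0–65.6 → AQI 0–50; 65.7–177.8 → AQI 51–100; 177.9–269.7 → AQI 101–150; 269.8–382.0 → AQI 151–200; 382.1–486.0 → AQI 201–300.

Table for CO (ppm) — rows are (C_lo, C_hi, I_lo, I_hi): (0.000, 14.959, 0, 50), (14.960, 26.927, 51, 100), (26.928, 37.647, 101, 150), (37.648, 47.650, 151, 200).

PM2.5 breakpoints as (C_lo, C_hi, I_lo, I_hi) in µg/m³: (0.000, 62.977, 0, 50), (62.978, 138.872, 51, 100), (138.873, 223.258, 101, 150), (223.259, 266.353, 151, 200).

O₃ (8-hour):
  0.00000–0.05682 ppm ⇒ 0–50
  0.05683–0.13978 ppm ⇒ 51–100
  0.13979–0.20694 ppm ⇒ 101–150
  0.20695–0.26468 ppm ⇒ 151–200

PM10: 448.1 ∈ [382.1, 486.0] ↔ index [201, 300].
201 + (448.1−382.1)·(300−201)/(486.0−382.1) = 201 + 66.0·99/103.9 ≈ 263.89, so AQI = 264.
CO 15.630: bracket 14.960–26.927 → index 51–100; slope 49/11.967, offset 0.670.
AQI = 51 + 49/11.967·0.670 ≈ 53.74 ⇒ 54.
PM2.5: row 223.259–266.353 (AQI 151–200). (200−151)·(260.265−223.259)/(266.353−223.259) + 151 = 49·37.006/43.094 + 151 ≈ 193.08 → 193.
O₃: 0.21592 ∈ [0.20695, 0.26468] ↔ index [151, 200].
151 + (0.21592−0.20695)·(200−151)/(0.26468−0.20695) = 151 + 0.00897·49/0.05773 ≈ 158.61, so AQI = 159.
Sub-indices: PM10→264, CO→54, PM2.5→193, O₃→159. Overall AQI = max = 264; dominant pollutant is PM10.

264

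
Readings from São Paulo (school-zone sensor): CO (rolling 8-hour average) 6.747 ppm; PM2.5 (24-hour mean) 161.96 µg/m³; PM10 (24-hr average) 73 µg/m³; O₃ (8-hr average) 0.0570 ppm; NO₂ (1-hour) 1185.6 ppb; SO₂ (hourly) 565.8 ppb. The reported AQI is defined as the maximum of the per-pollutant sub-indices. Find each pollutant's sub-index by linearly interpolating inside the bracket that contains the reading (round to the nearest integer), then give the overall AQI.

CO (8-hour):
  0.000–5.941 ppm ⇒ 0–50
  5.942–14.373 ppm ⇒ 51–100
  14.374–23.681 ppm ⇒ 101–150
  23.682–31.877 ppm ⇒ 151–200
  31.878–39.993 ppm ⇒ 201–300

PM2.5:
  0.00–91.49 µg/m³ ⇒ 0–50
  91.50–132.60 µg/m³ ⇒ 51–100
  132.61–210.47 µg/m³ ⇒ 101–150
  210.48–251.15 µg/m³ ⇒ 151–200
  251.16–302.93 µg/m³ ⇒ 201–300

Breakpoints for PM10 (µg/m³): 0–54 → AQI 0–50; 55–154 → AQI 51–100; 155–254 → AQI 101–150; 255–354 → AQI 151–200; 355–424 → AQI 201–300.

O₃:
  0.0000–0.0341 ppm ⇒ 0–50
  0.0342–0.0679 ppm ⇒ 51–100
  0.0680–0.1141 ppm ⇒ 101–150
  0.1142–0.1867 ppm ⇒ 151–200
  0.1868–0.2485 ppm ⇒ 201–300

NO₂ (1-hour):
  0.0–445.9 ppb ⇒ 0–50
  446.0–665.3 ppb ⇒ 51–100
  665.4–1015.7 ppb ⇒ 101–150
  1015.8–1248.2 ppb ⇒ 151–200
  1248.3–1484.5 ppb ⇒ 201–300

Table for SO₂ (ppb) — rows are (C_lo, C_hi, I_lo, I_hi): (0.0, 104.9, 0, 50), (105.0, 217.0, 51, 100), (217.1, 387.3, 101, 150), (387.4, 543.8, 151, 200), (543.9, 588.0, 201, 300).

250

CO: 6.747 lies in 5.942–14.373, so I_lo=51, I_hi=100, C_lo=5.942, C_hi=14.373.
(100−51)/(14.373−5.942) × (6.747−5.942) + 51 = 49/8.431 × 0.805 + 51 ≈ 55.68 → 56.
PM2.5 161.96: bracket 132.61–210.47 → index 101–150; slope 49/77.86, offset 29.35.
AQI = 101 + 49/77.86·29.35 ≈ 119.47 ⇒ 119.
PM10: row 55–154 (AQI 51–100). (100−51)·(73−55)/(154−55) + 51 = 49·18/99 + 51 ≈ 59.91 → 60.
O₃: 0.0570 lies in 0.0342–0.0679, so I_lo=51, I_hi=100, C_lo=0.0342, C_hi=0.0679.
(100−51)/(0.0679−0.0342) × (0.0570−0.0342) + 51 = 49/0.0337 × 0.0228 + 51 ≈ 84.15 → 84.
NO₂: row 1015.8–1248.2 (AQI 151–200). (200−151)·(1185.6−1015.8)/(1248.2−1015.8) + 151 = 49·169.8/232.4 + 151 ≈ 186.80 → 187.
SO₂ 565.8: bracket 543.9–588.0 → index 201–300; slope 99/44.1, offset 21.9.
AQI = 201 + 99/44.1·21.9 ≈ 250.16 ⇒ 250.
Sub-indices: CO→56, PM2.5→119, PM10→60, O₃→84, NO₂→187, SO₂→250. Overall AQI = max = 250; dominant pollutant is SO₂.
AQI 250: Very Unhealthy.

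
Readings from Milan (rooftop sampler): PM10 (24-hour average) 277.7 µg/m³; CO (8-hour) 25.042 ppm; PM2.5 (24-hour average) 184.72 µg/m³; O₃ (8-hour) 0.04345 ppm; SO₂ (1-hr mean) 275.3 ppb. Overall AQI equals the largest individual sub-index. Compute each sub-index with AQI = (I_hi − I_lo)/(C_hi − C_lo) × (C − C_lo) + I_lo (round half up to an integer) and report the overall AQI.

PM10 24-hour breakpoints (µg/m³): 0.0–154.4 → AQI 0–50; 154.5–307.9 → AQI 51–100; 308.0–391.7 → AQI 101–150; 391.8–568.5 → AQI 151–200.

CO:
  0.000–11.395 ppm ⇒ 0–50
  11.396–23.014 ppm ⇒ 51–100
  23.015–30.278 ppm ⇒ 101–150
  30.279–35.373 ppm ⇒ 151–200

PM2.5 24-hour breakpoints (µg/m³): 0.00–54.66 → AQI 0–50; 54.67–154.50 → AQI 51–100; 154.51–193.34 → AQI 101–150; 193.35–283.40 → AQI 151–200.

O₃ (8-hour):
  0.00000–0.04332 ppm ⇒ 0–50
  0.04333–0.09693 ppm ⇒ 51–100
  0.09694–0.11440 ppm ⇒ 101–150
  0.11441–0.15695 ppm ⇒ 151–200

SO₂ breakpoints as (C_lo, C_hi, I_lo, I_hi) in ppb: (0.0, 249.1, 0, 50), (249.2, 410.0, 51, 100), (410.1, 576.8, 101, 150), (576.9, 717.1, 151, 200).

139

PM10: 277.7 lies in 154.5–307.9, so I_lo=51, I_hi=100, C_lo=154.5, C_hi=307.9.
(100−51)/(307.9−154.5) × (277.7−154.5) + 51 = 49/153.4 × 123.2 + 51 ≈ 90.35 → 90.
CO: row 23.015–30.278 (AQI 101–150). (150−101)·(25.042−23.015)/(30.278−23.015) + 101 = 49·2.027/7.263 + 101 ≈ 114.68 → 115.
PM2.5: 184.72 lies in 154.51–193.34, so I_lo=101, I_hi=150, C_lo=154.51, C_hi=193.34.
(150−101)/(193.34−154.51) × (184.72−154.51) + 101 = 49/38.83 × 30.21 + 101 ≈ 139.12 → 139.
O₃: row 0.04333–0.09693 (AQI 51–100). (100−51)·(0.04345−0.04333)/(0.09693−0.04333) + 51 = 49·0.00012/0.05360 + 51 ≈ 51.11 → 51.
SO₂: row 249.2–410.0 (AQI 51–100). (100−51)·(275.3−249.2)/(410.0−249.2) + 51 = 49·26.1/160.8 + 51 ≈ 58.95 → 59.
Sub-indices: PM10→90, CO→115, PM2.5→139, O₃→51, SO₂→59. Overall AQI = max = 139; dominant pollutant is PM2.5.
AQI 139: Unhealthy for Sensitive Groups.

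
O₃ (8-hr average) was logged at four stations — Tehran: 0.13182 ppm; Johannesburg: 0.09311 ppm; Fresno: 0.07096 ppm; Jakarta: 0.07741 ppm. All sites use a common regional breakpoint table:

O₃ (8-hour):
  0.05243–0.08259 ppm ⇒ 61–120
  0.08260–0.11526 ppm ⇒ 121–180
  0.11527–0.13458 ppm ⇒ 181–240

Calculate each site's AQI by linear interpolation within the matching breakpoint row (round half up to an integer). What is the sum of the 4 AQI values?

579

Tehran: 0.13182 lies in 0.11527–0.13458, so I_lo=181, I_hi=240, C_lo=0.11527, C_hi=0.13458.
(240−181)/(0.13458−0.11527) × (0.13182−0.11527) + 181 = 59/0.01931 × 0.01655 + 181 ≈ 231.57 → 232.
Johannesburg: row 0.08260–0.11526 (AQI 121–180). (180−121)·(0.09311−0.08260)/(0.11526−0.08260) + 121 = 59·0.01051/0.03266 + 121 ≈ 139.99 → 140.
Fresno: row 0.05243–0.08259 (AQI 61–120). (120−61)·(0.07096−0.05243)/(0.08259−0.05243) + 61 = 59·0.01853/0.03016 + 61 ≈ 97.25 → 97.
Jakarta: 0.07741 lies in 0.05243–0.08259, so I_lo=61, I_hi=120, C_lo=0.05243, C_hi=0.08259.
(120−61)/(0.08259−0.05243) × (0.07741−0.05243) + 61 = 59/0.03016 × 0.02498 + 61 ≈ 109.87 → 110.
AQIs: Tehran=232, Johannesburg=140, Fresno=97, Jakarta=110. Sum = 232 + 140 + 97 + 110 = 579.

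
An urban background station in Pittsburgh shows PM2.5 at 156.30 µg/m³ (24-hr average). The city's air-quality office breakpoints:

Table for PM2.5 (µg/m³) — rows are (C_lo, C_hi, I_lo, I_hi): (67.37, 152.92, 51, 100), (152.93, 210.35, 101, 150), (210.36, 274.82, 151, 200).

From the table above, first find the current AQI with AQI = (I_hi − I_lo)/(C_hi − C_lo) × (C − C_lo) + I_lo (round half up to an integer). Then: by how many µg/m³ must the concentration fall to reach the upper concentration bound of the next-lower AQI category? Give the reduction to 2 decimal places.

PM2.5: 156.30 ∈ [152.93, 210.35] ↔ index [101, 150].
101 + (156.30−152.93)·(150−101)/(210.35−152.93) = 101 + 3.37·49/57.42 ≈ 103.88, so AQI = 104.
Current AQI 104 is in the Unhealthy for Sensitive Groups range (101–150). The next-lower category tops out at AQI 100, whose upper concentration bound is 152.92 µg/m³.
Reduction needed = 156.30 − 152.92 = 3.38 µg/m³.

3.38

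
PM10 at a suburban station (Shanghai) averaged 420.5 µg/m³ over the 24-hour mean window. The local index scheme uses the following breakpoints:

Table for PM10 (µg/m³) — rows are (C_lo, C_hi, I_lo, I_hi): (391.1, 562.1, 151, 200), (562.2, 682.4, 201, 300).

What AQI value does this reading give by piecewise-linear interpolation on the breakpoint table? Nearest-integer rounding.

PM10: 420.5 ∈ [391.1, 562.1] ↔ index [151, 200].
151 + (420.5−391.1)·(200−151)/(562.1−391.1) = 151 + 29.4·49/171.0 ≈ 159.42, so AQI = 159.

159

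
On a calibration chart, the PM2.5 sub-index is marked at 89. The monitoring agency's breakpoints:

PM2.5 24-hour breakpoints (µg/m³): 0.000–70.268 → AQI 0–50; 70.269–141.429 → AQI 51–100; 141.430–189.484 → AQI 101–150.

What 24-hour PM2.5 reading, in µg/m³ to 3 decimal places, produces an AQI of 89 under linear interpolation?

125.454

AQI 89 lies in the 51–100 band, which corresponds to 70.269–141.429 µg/m³.
C = 70.269 + (89−51)×(141.429−70.269)/(100−51) = 70.269 + 38×71.160/49 ≈ 125.45431 µg/m³ → 125.454 µg/m³ to 3 dp.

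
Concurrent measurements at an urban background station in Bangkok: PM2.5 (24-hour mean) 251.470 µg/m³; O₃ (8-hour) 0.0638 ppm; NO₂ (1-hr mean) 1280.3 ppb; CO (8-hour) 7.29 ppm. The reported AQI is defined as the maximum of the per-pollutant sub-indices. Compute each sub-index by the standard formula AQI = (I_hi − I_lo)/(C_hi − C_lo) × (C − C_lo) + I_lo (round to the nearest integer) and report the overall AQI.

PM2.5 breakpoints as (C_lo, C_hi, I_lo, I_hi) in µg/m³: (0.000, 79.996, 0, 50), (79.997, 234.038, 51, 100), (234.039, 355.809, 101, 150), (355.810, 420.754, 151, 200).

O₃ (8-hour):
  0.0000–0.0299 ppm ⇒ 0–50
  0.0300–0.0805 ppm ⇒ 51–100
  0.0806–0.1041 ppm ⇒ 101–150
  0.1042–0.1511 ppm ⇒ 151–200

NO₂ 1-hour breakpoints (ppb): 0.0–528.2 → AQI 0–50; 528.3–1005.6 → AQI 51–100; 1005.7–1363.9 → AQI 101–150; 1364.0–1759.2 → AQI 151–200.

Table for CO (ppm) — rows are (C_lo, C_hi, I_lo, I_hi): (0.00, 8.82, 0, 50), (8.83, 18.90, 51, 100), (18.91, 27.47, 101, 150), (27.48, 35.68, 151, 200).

139

PM2.5 251.470: bracket 234.039–355.809 → index 101–150; slope 49/121.770, offset 17.431.
AQI = 101 + 49/121.770·17.431 ≈ 108.01 ⇒ 108.
O₃: 0.0638 ∈ [0.0300, 0.0805] ↔ index [51, 100].
51 + (0.0638−0.0300)·(100−51)/(0.0805−0.0300) = 51 + 0.0338·49/0.0505 ≈ 83.80, so AQI = 84.
NO₂: row 1005.7–1363.9 (AQI 101–150). (150−101)·(1280.3−1005.7)/(1363.9−1005.7) + 101 = 49·274.6/358.2 + 101 ≈ 138.56 → 139.
CO: 7.29 lies in 0.00–8.82, so I_lo=0, I_hi=50, C_lo=0.00, C_hi=8.82.
(50−0)/(8.82−0.00) × (7.29−0.00) + 0 = 50/8.82 × 7.29 + 0 ≈ 41.33 → 41.
Sub-indices: PM2.5→108, O₃→84, NO₂→139, CO→41. Overall AQI = max = 139; dominant pollutant is NO₂.
AQI 139: Unhealthy for Sensitive Groups.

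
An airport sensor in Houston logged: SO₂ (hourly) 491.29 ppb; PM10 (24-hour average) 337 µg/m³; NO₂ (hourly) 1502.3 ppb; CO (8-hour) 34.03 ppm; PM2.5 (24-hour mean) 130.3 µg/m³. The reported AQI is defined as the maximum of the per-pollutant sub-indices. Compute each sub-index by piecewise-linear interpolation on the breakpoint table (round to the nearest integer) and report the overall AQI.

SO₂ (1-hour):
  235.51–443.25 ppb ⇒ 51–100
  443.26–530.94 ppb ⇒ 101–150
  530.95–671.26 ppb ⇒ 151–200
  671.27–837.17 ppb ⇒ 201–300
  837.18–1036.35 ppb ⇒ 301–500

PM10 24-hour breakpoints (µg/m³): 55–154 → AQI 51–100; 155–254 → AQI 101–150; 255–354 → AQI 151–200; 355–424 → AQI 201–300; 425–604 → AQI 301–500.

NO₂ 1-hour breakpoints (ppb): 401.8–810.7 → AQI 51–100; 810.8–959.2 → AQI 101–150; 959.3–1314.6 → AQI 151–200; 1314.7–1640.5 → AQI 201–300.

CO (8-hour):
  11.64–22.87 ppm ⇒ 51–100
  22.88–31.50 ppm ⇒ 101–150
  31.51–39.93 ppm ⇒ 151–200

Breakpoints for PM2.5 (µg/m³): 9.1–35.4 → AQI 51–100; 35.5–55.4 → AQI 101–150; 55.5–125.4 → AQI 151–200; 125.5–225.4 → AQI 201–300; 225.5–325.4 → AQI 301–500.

258

SO₂ 491.29: bracket 443.26–530.94 → index 101–150; slope 49/87.68, offset 48.03.
AQI = 101 + 49/87.68·48.03 ≈ 127.84 ⇒ 128.
PM10: 337 lies in 255–354, so I_lo=151, I_hi=200, C_lo=255, C_hi=354.
(200−151)/(354−255) × (337−255) + 151 = 49/99 × 82 + 151 ≈ 191.59 → 192.
NO₂: row 1314.7–1640.5 (AQI 201–300). (300−201)·(1502.3−1314.7)/(1640.5−1314.7) + 201 = 99·187.6/325.8 + 201 ≈ 258.01 → 258.
CO: row 31.51–39.93 (AQI 151–200). (200−151)·(34.03−31.51)/(39.93−31.51) + 151 = 49·2.52/8.42 + 151 ≈ 165.67 → 166.
PM2.5: 130.3 lies in 125.5–225.4, so I_lo=201, I_hi=300, C_lo=125.5, C_hi=225.4.
(300−201)/(225.4−125.5) × (130.3−125.5) + 201 = 99/99.9 × 4.8 + 201 ≈ 205.76 → 206.
Sub-indices: SO₂→128, PM10→192, NO₂→258, CO→166, PM2.5→206. Overall AQI = max = 258; dominant pollutant is NO₂.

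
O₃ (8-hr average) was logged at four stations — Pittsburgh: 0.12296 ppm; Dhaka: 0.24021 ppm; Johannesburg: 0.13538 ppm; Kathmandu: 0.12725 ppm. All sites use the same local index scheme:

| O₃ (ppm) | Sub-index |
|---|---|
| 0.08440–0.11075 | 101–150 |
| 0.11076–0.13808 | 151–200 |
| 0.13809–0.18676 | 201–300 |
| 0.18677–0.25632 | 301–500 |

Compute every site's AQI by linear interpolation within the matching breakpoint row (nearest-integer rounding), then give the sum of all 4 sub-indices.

Pittsburgh: row 0.11076–0.13808 (AQI 151–200). (200−151)·(0.12296−0.11076)/(0.13808−0.11076) + 151 = 49·0.01220/0.02732 + 151 ≈ 172.88 → 173.
Dhaka: 0.24021 lies in 0.18677–0.25632, so I_lo=301, I_hi=500, C_lo=0.18677, C_hi=0.25632.
(500−301)/(0.25632−0.18677) × (0.24021−0.18677) + 301 = 199/0.06955 × 0.05344 + 301 ≈ 453.91 → 454.
Johannesburg: 0.13538 lies in 0.11076–0.13808, so I_lo=151, I_hi=200, C_lo=0.11076, C_hi=0.13808.
(200−151)/(0.13808−0.11076) × (0.13538−0.11076) + 151 = 49/0.02732 × 0.02462 + 151 ≈ 195.16 → 195.
Kathmandu: 0.12725 lies in 0.11076–0.13808, so I_lo=151, I_hi=200, C_lo=0.11076, C_hi=0.13808.
(200−151)/(0.13808−0.11076) × (0.12725−0.11076) + 151 = 49/0.02732 × 0.01649 + 151 ≈ 180.58 → 181.
AQIs: Pittsburgh=173, Dhaka=454, Johannesburg=195, Kathmandu=181. Sum = 173 + 454 + 195 + 181 = 1003.

1003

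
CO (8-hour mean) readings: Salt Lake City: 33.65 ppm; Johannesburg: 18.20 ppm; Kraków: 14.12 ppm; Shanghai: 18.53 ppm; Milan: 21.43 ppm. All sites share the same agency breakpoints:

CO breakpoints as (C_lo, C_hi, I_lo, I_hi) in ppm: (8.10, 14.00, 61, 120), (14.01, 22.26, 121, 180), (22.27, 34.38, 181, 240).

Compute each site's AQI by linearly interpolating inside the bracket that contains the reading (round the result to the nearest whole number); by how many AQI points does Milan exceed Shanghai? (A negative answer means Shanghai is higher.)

21

Salt Lake City: 33.65 lies in 22.27–34.38, so I_lo=181, I_hi=240, C_lo=22.27, C_hi=34.38.
(240−181)/(34.38−22.27) × (33.65−22.27) + 181 = 59/12.11 × 11.38 + 181 ≈ 236.44 → 236.
Johannesburg: 18.20 ∈ [14.01, 22.26] ↔ index [121, 180].
121 + (18.20−14.01)·(180−121)/(22.26−14.01) = 121 + 4.19·59/8.25 ≈ 150.96, so AQI = 151.
Kraków 14.12: bracket 14.01–22.26 → index 121–180; slope 59/8.25, offset 0.11.
AQI = 121 + 59/8.25·0.11 ≈ 121.79 ⇒ 122.
Shanghai: 18.53 ∈ [14.01, 22.26] ↔ index [121, 180].
121 + (18.53−14.01)·(180−121)/(22.26−14.01) = 121 + 4.52·59/8.25 ≈ 153.32, so AQI = 153.
Milan: 21.43 lies in 14.01–22.26, so I_lo=121, I_hi=180, C_lo=14.01, C_hi=22.26.
(180−121)/(22.26−14.01) × (21.43−14.01) + 121 = 59/8.25 × 7.42 + 121 ≈ 174.06 → 174.
AQIs: Salt Lake City=236, Johannesburg=151, Kraków=122, Shanghai=153, Milan=174. Milan (174) − Shanghai (153) = 21.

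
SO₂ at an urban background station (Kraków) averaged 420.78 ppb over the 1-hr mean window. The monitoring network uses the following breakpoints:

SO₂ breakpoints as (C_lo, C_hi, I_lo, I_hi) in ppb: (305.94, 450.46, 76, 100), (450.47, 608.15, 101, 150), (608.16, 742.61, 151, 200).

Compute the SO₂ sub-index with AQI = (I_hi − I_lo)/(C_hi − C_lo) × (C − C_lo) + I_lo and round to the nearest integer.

SO₂: 420.78 lies in 305.94–450.46, so I_lo=76, I_hi=100, C_lo=305.94, C_hi=450.46.
(100−76)/(450.46−305.94) × (420.78−305.94) + 76 = 24/144.52 × 114.84 + 76 ≈ 95.07 → 95.

95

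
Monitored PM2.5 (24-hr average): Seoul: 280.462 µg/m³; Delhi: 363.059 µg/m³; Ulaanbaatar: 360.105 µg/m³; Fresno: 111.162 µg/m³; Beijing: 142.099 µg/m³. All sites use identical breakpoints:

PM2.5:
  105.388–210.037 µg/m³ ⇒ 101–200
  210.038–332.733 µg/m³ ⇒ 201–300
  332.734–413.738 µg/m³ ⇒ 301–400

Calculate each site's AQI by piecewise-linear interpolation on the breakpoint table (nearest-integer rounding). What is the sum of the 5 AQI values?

1172

Seoul: 280.462 ∈ [210.038, 332.733] ↔ index [201, 300].
201 + (280.462−210.038)·(300−201)/(332.733−210.038) = 201 + 70.424·99/122.695 ≈ 257.82, so AQI = 258.
Delhi 363.059: bracket 332.734–413.738 → index 301–400; slope 99/81.004, offset 30.325.
AQI = 301 + 99/81.004·30.325 ≈ 338.06 ⇒ 338.
Ulaanbaatar: 360.105 ∈ [332.734, 413.738] ↔ index [301, 400].
301 + (360.105−332.734)·(400−301)/(413.738−332.734) = 301 + 27.371·99/81.004 ≈ 334.45, so AQI = 334.
Fresno: row 105.388–210.037 (AQI 101–200). (200−101)·(111.162−105.388)/(210.037−105.388) + 101 = 99·5.774/104.649 + 101 ≈ 106.46 → 106.
Beijing: row 105.388–210.037 (AQI 101–200). (200−101)·(142.099−105.388)/(210.037−105.388) + 101 = 99·36.711/104.649 + 101 ≈ 135.73 → 136.
AQIs: Seoul=258, Delhi=338, Ulaanbaatar=334, Fresno=106, Beijing=136. Sum = 258 + 338 + 334 + 106 + 136 = 1172.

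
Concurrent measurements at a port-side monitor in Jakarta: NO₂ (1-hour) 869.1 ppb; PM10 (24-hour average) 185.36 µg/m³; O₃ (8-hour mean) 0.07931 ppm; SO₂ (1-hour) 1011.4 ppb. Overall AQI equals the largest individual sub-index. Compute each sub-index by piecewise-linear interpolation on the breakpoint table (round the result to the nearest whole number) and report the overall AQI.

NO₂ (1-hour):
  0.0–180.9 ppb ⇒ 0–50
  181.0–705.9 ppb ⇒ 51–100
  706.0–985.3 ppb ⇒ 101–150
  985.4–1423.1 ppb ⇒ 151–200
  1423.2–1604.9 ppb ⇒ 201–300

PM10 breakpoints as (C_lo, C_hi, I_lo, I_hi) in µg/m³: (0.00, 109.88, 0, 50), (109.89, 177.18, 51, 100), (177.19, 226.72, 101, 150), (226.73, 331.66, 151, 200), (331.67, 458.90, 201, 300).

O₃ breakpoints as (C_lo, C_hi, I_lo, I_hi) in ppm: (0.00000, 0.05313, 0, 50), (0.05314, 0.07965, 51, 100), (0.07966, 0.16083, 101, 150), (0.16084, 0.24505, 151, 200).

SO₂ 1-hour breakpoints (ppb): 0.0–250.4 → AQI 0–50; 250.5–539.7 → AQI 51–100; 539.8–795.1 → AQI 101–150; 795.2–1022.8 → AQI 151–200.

NO₂: 869.1 ∈ [706.0, 985.3] ↔ index [101, 150].
101 + (869.1−706.0)·(150−101)/(985.3−706.0) = 101 + 163.1·49/279.3 ≈ 129.61, so AQI = 130.
PM10: row 177.19–226.72 (AQI 101–150). (150−101)·(185.36−177.19)/(226.72−177.19) + 101 = 49·8.17/49.53 + 101 ≈ 109.08 → 109.
O₃: 0.07931 ∈ [0.05314, 0.07965] ↔ index [51, 100].
51 + (0.07931−0.05314)·(100−51)/(0.07965−0.05314) = 51 + 0.02617·49/0.02651 ≈ 99.37, so AQI = 99.
SO₂: 1011.4 ∈ [795.2, 1022.8] ↔ index [151, 200].
151 + (1011.4−795.2)·(200−151)/(1022.8−795.2) = 151 + 216.2·49/227.6 ≈ 197.55, so AQI = 198.
Sub-indices: NO₂→130, PM10→109, O₃→99, SO₂→198. Overall AQI = max = 198; dominant pollutant is SO₂.
AQI 198: Unhealthy.

198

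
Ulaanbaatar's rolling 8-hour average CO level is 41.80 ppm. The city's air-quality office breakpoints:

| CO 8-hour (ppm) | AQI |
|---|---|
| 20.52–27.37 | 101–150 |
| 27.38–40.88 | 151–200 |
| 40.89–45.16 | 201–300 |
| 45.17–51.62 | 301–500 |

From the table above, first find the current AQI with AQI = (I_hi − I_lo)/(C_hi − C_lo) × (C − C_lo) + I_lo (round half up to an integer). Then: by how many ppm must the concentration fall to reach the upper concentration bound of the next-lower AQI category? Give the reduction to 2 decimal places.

CO: 41.80 ∈ [40.89, 45.16] ↔ index [201, 300].
201 + (41.80−40.89)·(300−201)/(45.16−40.89) = 201 + 0.91·99/4.27 ≈ 222.10, so AQI = 222.
Current AQI 222 is in the Very Unhealthy range (201–300). The next-lower category tops out at AQI 200, whose upper concentration bound is 40.88 ppm.
Reduction needed = 41.80 − 40.88 = 0.92 ppm.

0.92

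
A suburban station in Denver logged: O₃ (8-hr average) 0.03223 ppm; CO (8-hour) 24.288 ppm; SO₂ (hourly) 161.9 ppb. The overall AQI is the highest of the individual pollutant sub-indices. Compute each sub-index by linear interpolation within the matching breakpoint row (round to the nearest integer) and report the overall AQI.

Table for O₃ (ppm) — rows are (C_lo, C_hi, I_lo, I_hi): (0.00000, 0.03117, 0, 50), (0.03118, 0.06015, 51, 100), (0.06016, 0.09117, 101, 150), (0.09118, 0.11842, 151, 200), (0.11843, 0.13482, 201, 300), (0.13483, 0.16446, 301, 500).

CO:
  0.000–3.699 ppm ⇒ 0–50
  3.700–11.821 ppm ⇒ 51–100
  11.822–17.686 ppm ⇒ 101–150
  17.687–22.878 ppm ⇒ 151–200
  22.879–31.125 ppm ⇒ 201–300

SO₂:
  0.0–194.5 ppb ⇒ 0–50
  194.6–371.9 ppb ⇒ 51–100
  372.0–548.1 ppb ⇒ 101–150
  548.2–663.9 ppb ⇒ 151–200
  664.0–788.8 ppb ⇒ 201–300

218

O₃: 0.03223 lies in 0.03118–0.06015, so I_lo=51, I_hi=100, C_lo=0.03118, C_hi=0.06015.
(100−51)/(0.06015−0.03118) × (0.03223−0.03118) + 51 = 49/0.02897 × 0.00105 + 51 ≈ 52.78 → 53.
CO: 24.288 ∈ [22.879, 31.125] ↔ index [201, 300].
201 + (24.288−22.879)·(300−201)/(31.125−22.879) = 201 + 1.409·99/8.246 ≈ 217.92, so AQI = 218.
SO₂ 161.9: bracket 0.0–194.5 → index 0–50; slope 50/194.5, offset 161.9.
AQI = 0 + 50/194.5·161.9 ≈ 41.62 ⇒ 42.
Sub-indices: O₃→53, CO→218, SO₂→42. Overall AQI = max = 218; dominant pollutant is CO.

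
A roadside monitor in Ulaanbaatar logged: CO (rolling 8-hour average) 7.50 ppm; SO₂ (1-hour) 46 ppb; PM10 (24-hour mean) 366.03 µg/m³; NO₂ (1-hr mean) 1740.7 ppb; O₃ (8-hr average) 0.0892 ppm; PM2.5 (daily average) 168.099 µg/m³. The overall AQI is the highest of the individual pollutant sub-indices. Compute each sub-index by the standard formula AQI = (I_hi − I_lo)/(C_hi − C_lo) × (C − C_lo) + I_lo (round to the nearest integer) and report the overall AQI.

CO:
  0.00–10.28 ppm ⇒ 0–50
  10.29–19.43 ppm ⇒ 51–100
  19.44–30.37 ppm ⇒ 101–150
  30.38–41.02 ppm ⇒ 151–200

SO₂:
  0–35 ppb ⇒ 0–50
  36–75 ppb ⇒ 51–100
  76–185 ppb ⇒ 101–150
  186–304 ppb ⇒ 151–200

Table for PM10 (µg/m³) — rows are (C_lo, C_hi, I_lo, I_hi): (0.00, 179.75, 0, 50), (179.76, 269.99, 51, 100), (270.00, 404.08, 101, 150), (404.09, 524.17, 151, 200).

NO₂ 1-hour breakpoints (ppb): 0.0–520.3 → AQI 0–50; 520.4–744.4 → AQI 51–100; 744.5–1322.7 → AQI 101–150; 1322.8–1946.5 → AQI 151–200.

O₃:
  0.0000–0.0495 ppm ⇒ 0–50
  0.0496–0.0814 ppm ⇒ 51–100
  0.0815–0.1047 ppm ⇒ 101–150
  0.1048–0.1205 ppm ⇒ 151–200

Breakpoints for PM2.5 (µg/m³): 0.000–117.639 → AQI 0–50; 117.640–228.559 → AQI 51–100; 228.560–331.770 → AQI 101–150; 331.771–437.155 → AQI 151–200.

184

CO: 7.50 ∈ [0.00, 10.28] ↔ index [0, 50].
0 + (7.50−0.00)·(50−0)/(10.28−0.00) = 0 + 7.50·50/10.28 ≈ 36.48, so AQI = 36.
SO₂: 46 lies in 36–75, so I_lo=51, I_hi=100, C_lo=36, C_hi=75.
(100−51)/(75−36) × (46−36) + 51 = 49/39 × 10 + 51 ≈ 63.56 → 64.
PM10: 366.03 lies in 270.00–404.08, so I_lo=101, I_hi=150, C_lo=270.00, C_hi=404.08.
(150−101)/(404.08−270.00) × (366.03−270.00) + 101 = 49/134.08 × 96.03 + 101 ≈ 136.09 → 136.
NO₂: 1740.7 ∈ [1322.8, 1946.5] ↔ index [151, 200].
151 + (1740.7−1322.8)·(200−151)/(1946.5−1322.8) = 151 + 417.9·49/623.7 ≈ 183.83, so AQI = 184.
O₃: row 0.0815–0.1047 (AQI 101–150). (150−101)·(0.0892−0.0815)/(0.1047−0.0815) + 101 = 49·0.0077/0.0232 + 101 ≈ 117.26 → 117.
PM2.5 168.099: bracket 117.640–228.559 → index 51–100; slope 49/110.919, offset 50.459.
AQI = 51 + 49/110.919·50.459 ≈ 73.29 ⇒ 73.
Sub-indices: CO→36, SO₂→64, PM10→136, NO₂→184, O₃→117, PM2.5→73. Overall AQI = max = 184; dominant pollutant is NO₂.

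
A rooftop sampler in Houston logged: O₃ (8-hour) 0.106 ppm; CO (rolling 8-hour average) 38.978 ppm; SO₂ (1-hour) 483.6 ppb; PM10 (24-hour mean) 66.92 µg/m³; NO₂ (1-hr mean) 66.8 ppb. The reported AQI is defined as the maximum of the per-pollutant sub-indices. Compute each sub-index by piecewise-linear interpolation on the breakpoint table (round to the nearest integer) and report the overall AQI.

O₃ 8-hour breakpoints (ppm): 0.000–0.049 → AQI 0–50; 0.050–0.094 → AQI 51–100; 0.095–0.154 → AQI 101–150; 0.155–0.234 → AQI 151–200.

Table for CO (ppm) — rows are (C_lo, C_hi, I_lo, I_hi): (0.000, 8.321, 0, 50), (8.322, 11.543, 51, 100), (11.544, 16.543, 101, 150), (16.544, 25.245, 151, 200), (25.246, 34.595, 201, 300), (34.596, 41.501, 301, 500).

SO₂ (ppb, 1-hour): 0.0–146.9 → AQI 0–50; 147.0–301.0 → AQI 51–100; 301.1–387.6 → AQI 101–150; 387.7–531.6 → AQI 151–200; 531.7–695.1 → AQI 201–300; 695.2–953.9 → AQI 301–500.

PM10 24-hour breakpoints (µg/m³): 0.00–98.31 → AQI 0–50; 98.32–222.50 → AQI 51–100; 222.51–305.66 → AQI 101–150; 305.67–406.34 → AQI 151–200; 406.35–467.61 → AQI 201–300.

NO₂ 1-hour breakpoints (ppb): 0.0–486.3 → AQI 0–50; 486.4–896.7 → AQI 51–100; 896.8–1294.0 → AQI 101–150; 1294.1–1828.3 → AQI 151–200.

427

O₃: 0.106 ∈ [0.095, 0.154] ↔ index [101, 150].
101 + (0.106−0.095)·(150−101)/(0.154−0.095) = 101 + 0.011·49/0.059 ≈ 110.14, so AQI = 110.
CO: 38.978 ∈ [34.596, 41.501] ↔ index [301, 500].
301 + (38.978−34.596)·(500−301)/(41.501−34.596) = 301 + 4.382·199/6.905 ≈ 427.29, so AQI = 427.
SO₂: row 387.7–531.6 (AQI 151–200). (200−151)·(483.6−387.7)/(531.6−387.7) + 151 = 49·95.9/143.9 + 151 ≈ 183.66 → 184.
PM10: 66.92 lies in 0.00–98.31, so I_lo=0, I_hi=50, C_lo=0.00, C_hi=98.31.
(50−0)/(98.31−0.00) × (66.92−0.00) + 0 = 50/98.31 × 66.92 + 0 ≈ 34.04 → 34.
NO₂: 66.8 ∈ [0.0, 486.3] ↔ index [0, 50].
0 + (66.8−0.0)·(50−0)/(486.3−0.0) = 0 + 66.8·50/486.3 ≈ 6.87, so AQI = 7.
Sub-indices: O₃→110, CO→427, SO₂→184, PM10→34, NO₂→7. Overall AQI = max = 427; dominant pollutant is CO.
AQI 427: Hazardous.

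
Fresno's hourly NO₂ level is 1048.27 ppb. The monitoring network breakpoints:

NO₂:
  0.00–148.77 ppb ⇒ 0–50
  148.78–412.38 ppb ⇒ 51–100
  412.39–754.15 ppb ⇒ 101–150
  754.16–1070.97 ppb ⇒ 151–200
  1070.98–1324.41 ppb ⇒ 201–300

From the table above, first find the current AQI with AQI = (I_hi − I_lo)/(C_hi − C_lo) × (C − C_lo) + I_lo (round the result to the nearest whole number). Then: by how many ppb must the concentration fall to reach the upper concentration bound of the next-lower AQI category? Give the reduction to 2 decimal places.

NO₂: 1048.27 ∈ [754.16, 1070.97] ↔ index [151, 200].
151 + (1048.27−754.16)·(200−151)/(1070.97−754.16) = 151 + 294.11·49/316.81 ≈ 196.49, so AQI = 196.
Current AQI 196 is in the Unhealthy range (151–200). The next-lower category tops out at AQI 150, whose upper concentration bound is 754.15 ppb.
Reduction needed = 1048.27 − 754.15 = 294.12 ppb.

294.12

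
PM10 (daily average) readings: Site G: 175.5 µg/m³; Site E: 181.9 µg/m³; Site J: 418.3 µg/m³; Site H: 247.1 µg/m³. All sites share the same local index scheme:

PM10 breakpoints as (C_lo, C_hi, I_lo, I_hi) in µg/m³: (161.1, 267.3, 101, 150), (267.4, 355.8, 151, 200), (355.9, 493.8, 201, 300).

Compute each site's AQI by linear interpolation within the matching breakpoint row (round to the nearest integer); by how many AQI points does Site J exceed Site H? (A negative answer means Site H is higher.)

105

Site G: row 161.1–267.3 (AQI 101–150). (150−101)·(175.5−161.1)/(267.3−161.1) + 101 = 49·14.4/106.2 + 101 ≈ 107.64 → 108.
Site E: row 161.1–267.3 (AQI 101–150). (150−101)·(181.9−161.1)/(267.3−161.1) + 101 = 49·20.8/106.2 + 101 ≈ 110.60 → 111.
Site J: 418.3 ∈ [355.9, 493.8] ↔ index [201, 300].
201 + (418.3−355.9)·(300−201)/(493.8−355.9) = 201 + 62.4·99/137.9 ≈ 245.80, so AQI = 246.
Site H: row 161.1–267.3 (AQI 101–150). (150−101)·(247.1−161.1)/(267.3−161.1) + 101 = 49·86.0/106.2 + 101 ≈ 140.68 → 141.
AQIs: Site G=108, Site E=111, Site J=246, Site H=141. Site J (246) − Site H (141) = 105.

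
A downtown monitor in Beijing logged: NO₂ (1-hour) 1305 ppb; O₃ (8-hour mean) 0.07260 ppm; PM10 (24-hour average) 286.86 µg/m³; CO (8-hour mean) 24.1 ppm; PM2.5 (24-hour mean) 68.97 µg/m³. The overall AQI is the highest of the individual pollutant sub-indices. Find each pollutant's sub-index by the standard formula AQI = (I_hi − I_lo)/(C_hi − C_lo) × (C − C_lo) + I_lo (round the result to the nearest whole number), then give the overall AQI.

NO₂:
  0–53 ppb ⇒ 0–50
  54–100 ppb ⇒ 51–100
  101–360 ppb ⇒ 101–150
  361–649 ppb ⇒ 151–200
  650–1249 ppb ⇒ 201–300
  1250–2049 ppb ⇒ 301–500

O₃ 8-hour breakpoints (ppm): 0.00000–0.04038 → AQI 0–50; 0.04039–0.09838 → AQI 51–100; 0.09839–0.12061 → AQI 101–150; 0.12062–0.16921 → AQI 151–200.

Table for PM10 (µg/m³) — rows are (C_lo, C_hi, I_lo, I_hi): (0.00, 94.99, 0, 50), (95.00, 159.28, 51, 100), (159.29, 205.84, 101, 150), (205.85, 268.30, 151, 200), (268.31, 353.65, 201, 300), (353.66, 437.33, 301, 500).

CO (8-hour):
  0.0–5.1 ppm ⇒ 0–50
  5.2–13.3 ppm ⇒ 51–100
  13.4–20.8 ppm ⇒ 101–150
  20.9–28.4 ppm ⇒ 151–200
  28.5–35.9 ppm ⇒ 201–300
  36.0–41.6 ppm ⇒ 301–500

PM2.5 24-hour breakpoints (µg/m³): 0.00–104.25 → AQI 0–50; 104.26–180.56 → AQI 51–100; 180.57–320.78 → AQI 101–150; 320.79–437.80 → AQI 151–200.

315

NO₂ 1305: bracket 1250–2049 → index 301–500; slope 199/799, offset 55.
AQI = 301 + 199/799·55 ≈ 314.70 ⇒ 315.
O₃: 0.07260 lies in 0.04039–0.09838, so I_lo=51, I_hi=100, C_lo=0.04039, C_hi=0.09838.
(100−51)/(0.09838−0.04039) × (0.07260−0.04039) + 51 = 49/0.05799 × 0.03221 + 51 ≈ 78.22 → 78.
PM10: row 268.31–353.65 (AQI 201–300). (300−201)·(286.86−268.31)/(353.65−268.31) + 201 = 99·18.55/85.34 + 201 ≈ 222.52 → 223.
CO: 24.1 ∈ [20.9, 28.4] ↔ index [151, 200].
151 + (24.1−20.9)·(200−151)/(28.4−20.9) = 151 + 3.2·49/7.5 ≈ 171.91, so AQI = 172.
PM2.5: 68.97 lies in 0.00–104.25, so I_lo=0, I_hi=50, C_lo=0.00, C_hi=104.25.
(50−0)/(104.25−0.00) × (68.97−0.00) + 0 = 50/104.25 × 68.97 + 0 ≈ 33.08 → 33.
Sub-indices: NO₂→315, O₃→78, PM10→223, CO→172, PM2.5→33. Overall AQI = max = 315; dominant pollutant is NO₂.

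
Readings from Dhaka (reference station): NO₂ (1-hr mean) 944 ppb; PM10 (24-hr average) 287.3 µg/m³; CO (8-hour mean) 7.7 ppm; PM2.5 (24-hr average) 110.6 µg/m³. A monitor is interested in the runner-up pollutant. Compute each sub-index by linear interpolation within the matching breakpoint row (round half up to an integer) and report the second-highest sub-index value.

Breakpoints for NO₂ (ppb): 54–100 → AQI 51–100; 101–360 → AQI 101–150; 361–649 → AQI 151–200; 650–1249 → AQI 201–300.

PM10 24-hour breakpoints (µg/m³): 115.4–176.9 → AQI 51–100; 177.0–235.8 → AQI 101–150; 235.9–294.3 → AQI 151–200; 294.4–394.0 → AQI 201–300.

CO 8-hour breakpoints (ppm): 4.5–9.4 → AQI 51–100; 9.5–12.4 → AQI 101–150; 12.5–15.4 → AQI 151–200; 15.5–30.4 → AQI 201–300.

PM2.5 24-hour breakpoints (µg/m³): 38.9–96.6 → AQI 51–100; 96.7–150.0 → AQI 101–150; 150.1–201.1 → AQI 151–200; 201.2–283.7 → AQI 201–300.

194

NO₂: 944 lies in 650–1249, so I_lo=201, I_hi=300, C_lo=650, C_hi=1249.
(300−201)/(1249−650) × (944−650) + 201 = 99/599 × 294 + 201 ≈ 249.59 → 250.
PM10: 287.3 ∈ [235.9, 294.3] ↔ index [151, 200].
151 + (287.3−235.9)·(200−151)/(294.3−235.9) = 151 + 51.4·49/58.4 ≈ 194.13, so AQI = 194.
CO: 7.7 ∈ [4.5, 9.4] ↔ index [51, 100].
51 + (7.7−4.5)·(100−51)/(9.4−4.5) = 51 + 3.2·49/4.9 ≈ 83.00, so AQI = 83.
PM2.5: 110.6 lies in 96.7–150.0, so I_lo=101, I_hi=150, C_lo=96.7, C_hi=150.0.
(150−101)/(150.0−96.7) × (110.6−96.7) + 101 = 49/53.3 × 13.9 + 101 ≈ 113.78 → 114.
Sub-indices: NO₂→250, PM10→194, CO→83, PM2.5→114. Ranked high→low: 250, 194, 114, 83. Second-highest sub-index = 194.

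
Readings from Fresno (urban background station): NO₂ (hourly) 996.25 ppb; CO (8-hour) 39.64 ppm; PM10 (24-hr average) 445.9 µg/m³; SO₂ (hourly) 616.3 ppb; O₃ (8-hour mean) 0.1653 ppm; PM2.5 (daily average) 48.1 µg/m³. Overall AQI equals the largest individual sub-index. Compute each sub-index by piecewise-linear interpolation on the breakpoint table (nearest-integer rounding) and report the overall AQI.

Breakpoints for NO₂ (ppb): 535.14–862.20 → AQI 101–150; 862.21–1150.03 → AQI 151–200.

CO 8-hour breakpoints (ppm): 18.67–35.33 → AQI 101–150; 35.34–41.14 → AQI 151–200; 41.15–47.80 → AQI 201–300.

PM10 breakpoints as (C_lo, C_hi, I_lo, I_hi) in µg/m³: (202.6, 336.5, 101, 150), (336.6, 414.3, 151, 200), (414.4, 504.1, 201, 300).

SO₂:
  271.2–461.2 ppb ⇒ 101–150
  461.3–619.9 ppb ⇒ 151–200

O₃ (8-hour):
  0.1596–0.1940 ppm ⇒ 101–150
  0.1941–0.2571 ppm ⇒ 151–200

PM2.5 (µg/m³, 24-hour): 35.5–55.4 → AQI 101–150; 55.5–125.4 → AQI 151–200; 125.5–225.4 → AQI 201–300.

236

NO₂: 996.25 lies in 862.21–1150.03, so I_lo=151, I_hi=200, C_lo=862.21, C_hi=1150.03.
(200−151)/(1150.03−862.21) × (996.25−862.21) + 151 = 49/287.82 × 134.04 + 151 ≈ 173.82 → 174.
CO: 39.64 lies in 35.34–41.14, so I_lo=151, I_hi=200, C_lo=35.34, C_hi=41.14.
(200−151)/(41.14−35.34) × (39.64−35.34) + 151 = 49/5.80 × 4.30 + 151 ≈ 187.33 → 187.
PM10: row 414.4–504.1 (AQI 201–300). (300−201)·(445.9−414.4)/(504.1−414.4) + 201 = 99·31.5/89.7 + 201 ≈ 235.77 → 236.
SO₂: 616.3 lies in 461.3–619.9, so I_lo=151, I_hi=200, C_lo=461.3, C_hi=619.9.
(200−151)/(619.9−461.3) × (616.3−461.3) + 151 = 49/158.6 × 155.0 + 151 ≈ 198.89 → 199.
O₃ 0.1653: bracket 0.1596–0.1940 → index 101–150; slope 49/0.0344, offset 0.0057.
AQI = 101 + 49/0.0344·0.0057 ≈ 109.12 ⇒ 109.
PM2.5 48.1: bracket 35.5–55.4 → index 101–150; slope 49/19.9, offset 12.6.
AQI = 101 + 49/19.9·12.6 ≈ 132.03 ⇒ 132.
Sub-indices: NO₂→174, CO→187, PM10→236, SO₂→199, O₃→109, PM2.5→132. Overall AQI = max = 236; dominant pollutant is PM10.
AQI 236: Very Unhealthy.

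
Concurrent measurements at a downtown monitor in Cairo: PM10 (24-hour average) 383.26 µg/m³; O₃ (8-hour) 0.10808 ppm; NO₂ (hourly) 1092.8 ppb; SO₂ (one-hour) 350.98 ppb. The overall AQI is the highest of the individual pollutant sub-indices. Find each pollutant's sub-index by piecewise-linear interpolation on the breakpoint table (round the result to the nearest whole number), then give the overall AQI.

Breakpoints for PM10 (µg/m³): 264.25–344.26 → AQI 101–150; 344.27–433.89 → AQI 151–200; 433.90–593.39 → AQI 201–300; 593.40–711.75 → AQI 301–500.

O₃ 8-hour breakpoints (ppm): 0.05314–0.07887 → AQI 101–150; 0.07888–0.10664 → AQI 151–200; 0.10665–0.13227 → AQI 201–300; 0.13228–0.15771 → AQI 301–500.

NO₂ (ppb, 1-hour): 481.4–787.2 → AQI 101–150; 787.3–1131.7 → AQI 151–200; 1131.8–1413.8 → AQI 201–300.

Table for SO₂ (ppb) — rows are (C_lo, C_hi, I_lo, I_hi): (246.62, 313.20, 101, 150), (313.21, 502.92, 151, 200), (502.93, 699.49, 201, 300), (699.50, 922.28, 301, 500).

PM10: 383.26 lies in 344.27–433.89, so I_lo=151, I_hi=200, C_lo=344.27, C_hi=433.89.
(200−151)/(433.89−344.27) × (383.26−344.27) + 151 = 49/89.62 × 38.99 + 151 ≈ 172.32 → 172.
O₃: row 0.10665–0.13227 (AQI 201–300). (300−201)·(0.10808−0.10665)/(0.13227−0.10665) + 201 = 99·0.00143/0.02562 + 201 ≈ 206.53 → 207.
NO₂: 1092.8 ∈ [787.3, 1131.7] ↔ index [151, 200].
151 + (1092.8−787.3)·(200−151)/(1131.7−787.3) = 151 + 305.5·49/344.4 ≈ 194.47, so AQI = 194.
SO₂: 350.98 ∈ [313.21, 502.92] ↔ index [151, 200].
151 + (350.98−313.21)·(200−151)/(502.92−313.21) = 151 + 37.77·49/189.71 ≈ 160.76, so AQI = 161.
Sub-indices: PM10→172, O₃→207, NO₂→194, SO₂→161. Overall AQI = max = 207; dominant pollutant is O₃.

207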